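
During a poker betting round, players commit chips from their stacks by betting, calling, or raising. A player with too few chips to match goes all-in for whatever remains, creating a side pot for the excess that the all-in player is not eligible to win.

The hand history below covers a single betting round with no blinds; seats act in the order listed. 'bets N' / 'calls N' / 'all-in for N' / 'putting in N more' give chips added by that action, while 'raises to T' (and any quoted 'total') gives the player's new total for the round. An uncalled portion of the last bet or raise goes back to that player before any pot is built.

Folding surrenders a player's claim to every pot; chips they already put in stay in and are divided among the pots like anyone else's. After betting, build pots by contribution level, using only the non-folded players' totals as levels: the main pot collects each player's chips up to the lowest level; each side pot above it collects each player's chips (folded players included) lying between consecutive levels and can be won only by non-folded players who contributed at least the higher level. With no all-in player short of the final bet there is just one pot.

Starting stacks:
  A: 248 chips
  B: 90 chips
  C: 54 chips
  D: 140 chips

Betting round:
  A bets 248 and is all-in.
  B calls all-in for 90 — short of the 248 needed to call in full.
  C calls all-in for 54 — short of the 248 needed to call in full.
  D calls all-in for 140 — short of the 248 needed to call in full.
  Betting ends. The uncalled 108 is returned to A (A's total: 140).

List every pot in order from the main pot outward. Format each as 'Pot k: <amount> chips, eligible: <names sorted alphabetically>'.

Pot 1: 216 chips, eligible: A, B, C, D
Pot 2: 108 chips, eligible: A, B, D
Pot 3: 100 chips, eligible: A, D

Derivation:
Contributions (after 108 returned to A): A=140, B=90, C=54, D=140
Pot levels (distinct totals of non-folded players): 54, 90, 140
Layer 1-54: 54 each from A, B, C, D = 54*4 = 216 chips; eligible A, B, C, D
Layer 55-90: 36 each from A, B, D = 36*3 = 108 chips; eligible A, B, D
Layer 91-140: 50 each from A, D = 50*2 = 100 chips; eligible A, D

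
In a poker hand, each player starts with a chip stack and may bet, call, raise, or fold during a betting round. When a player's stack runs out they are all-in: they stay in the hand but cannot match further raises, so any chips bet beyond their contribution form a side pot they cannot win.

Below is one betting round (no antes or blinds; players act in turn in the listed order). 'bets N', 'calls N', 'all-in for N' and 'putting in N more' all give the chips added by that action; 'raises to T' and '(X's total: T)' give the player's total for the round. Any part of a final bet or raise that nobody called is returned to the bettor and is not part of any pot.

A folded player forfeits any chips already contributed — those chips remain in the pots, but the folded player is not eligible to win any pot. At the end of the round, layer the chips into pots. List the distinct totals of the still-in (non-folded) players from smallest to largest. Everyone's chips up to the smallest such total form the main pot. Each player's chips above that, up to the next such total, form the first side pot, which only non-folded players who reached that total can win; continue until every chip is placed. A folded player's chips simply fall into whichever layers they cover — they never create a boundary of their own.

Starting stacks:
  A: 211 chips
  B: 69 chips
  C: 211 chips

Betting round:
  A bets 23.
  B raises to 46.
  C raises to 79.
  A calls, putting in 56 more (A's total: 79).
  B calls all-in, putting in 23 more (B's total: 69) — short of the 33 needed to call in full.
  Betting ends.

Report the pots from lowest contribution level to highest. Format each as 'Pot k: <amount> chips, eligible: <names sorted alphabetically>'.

Contributions: A=79, B=69, C=79
Pot levels (distinct totals of non-folded players): 69, 79
Layer 1-69: 69 each from A, B, C = 69*3 = 207 chips; eligible A, B, C
Layer 70-79: 10 each from A, C = 10*2 = 20 chips; eligible A, C

Pot 1: 207 chips, eligible: A, B, C
Pot 2: 20 chips, eligible: A, C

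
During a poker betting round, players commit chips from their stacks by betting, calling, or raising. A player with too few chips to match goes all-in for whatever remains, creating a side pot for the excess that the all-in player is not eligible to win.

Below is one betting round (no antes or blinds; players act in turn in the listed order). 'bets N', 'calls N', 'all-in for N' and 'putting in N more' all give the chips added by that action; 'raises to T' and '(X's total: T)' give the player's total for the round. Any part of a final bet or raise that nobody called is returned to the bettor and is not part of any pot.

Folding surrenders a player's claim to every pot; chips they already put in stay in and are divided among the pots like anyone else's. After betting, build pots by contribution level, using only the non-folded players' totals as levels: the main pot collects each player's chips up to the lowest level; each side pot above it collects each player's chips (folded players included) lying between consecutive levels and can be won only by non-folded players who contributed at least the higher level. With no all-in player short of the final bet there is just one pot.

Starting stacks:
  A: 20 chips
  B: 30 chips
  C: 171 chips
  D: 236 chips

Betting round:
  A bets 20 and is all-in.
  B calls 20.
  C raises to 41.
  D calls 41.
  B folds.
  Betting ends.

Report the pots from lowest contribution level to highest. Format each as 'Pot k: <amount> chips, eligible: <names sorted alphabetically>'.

Contributions: A=20, B=20, C=41, D=41
Folded: B
Pot levels (distinct totals of non-folded players): 20, 41
Layer 1-20: 20 each from A, B, C, D = 20*4 = 80 chips; eligible A, C, D
Layer 21-41: 21 each from C, D = 21*2 = 42 chips; eligible C, D

Pot 1: 80 chips, eligible: A, C, D
Pot 2: 42 chips, eligible: C, D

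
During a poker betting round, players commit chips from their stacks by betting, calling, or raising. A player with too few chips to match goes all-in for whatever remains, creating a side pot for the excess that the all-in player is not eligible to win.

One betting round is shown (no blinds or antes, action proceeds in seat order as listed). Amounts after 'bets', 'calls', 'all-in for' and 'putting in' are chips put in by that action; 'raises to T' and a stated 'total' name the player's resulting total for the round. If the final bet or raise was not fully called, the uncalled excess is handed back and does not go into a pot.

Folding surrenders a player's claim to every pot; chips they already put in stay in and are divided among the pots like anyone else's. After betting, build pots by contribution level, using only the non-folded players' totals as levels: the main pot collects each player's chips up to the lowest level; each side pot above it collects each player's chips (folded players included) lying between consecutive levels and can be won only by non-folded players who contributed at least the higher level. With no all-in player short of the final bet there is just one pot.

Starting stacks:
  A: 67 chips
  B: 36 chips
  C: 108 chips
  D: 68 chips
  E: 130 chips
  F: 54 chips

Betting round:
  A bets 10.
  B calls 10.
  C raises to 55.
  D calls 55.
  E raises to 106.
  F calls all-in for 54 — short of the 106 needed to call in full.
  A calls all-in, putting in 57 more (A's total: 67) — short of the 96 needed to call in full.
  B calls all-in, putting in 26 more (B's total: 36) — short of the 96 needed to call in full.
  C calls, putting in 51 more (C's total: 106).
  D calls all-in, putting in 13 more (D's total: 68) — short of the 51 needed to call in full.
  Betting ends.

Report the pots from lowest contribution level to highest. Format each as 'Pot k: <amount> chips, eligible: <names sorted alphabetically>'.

Pot 1: 216 chips, eligible: A, B, C, D, E, F
Pot 2: 90 chips, eligible: A, C, D, E, F
Pot 3: 52 chips, eligible: A, C, D, E
Pot 4: 3 chips, eligible: C, D, E
Pot 5: 76 chips, eligible: C, E

Derivation:
Contributions: A=67, B=36, C=106, D=68, E=106, F=54
Pot levels (distinct totals of non-folded players): 36, 54, 67, 68, 106
Layer 1-36: 36 each from A, B, C, D, E, F = 36*6 = 216 chips; eligible A, B, C, D, E, F
Layer 37-54: 18 each from A, C, D, E, F = 18*5 = 90 chips; eligible A, C, D, E, F
Layer 55-67: 13 each from A, C, D, E = 13*4 = 52 chips; eligible A, C, D, E
Layer 68-68: 1 each from C, D, E = 1*3 = 3 chips; eligible C, D, E
Layer 69-106: 38 each from C, E = 38*2 = 76 chips; eligible C, E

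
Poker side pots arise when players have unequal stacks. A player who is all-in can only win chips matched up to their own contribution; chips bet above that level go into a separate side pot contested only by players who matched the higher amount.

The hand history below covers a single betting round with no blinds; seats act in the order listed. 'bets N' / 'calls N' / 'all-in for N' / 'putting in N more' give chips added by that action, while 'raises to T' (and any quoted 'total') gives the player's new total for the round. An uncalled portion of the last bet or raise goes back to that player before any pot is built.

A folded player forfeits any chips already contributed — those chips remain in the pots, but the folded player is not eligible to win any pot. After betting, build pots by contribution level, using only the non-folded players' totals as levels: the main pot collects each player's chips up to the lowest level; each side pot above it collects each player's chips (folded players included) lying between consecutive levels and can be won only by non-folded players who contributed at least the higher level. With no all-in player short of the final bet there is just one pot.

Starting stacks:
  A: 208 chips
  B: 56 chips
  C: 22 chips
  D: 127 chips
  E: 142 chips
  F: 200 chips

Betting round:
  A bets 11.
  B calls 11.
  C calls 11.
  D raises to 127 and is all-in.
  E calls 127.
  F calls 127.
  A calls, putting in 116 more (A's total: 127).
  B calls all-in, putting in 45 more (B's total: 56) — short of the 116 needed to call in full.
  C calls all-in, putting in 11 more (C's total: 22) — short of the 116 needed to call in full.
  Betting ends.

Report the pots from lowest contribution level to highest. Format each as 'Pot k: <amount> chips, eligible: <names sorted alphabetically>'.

Pot 1: 132 chips, eligible: A, B, C, D, E, F
Pot 2: 170 chips, eligible: A, B, D, E, F
Pot 3: 284 chips, eligible: A, D, E, F

Derivation:
Contributions: A=127, B=56, C=22, D=127, E=127, F=127
Pot levels (distinct totals of non-folded players): 22, 56, 127
Layer 1-22: 22 each from A, B, C, D, E, F = 22*6 = 132 chips; eligible A, B, C, D, E, F
Layer 23-56: 34 each from A, B, D, E, F = 34*5 = 170 chips; eligible A, B, D, E, F
Layer 57-127: 71 each from A, D, E, F = 71*4 = 284 chips; eligible A, D, E, F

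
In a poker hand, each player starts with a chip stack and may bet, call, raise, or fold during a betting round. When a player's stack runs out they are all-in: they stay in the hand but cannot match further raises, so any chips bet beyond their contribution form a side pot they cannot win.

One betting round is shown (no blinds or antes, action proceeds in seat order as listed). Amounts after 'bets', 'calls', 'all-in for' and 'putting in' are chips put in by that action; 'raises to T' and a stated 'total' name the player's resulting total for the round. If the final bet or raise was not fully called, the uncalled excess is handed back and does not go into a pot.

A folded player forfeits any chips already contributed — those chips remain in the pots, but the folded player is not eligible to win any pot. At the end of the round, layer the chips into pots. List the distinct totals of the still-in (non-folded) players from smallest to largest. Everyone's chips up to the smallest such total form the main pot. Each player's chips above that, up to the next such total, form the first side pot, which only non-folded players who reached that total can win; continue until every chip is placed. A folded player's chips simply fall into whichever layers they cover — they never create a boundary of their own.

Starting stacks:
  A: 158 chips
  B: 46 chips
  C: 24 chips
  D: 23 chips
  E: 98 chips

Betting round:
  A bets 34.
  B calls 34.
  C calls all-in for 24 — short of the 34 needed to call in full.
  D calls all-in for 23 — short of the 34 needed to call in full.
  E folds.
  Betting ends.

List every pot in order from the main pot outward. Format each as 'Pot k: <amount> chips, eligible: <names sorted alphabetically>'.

Pot 1: 92 chips, eligible: A, B, C, D
Pot 2: 3 chips, eligible: A, B, C
Pot 3: 20 chips, eligible: A, B

Derivation:
Contributions: A=34, B=34, C=24, D=23
Folded: E
Pot levels (distinct totals of non-folded players): 23, 24, 34
Layer 1-23: 23 each from A, B, C, D = 23*4 = 92 chips; eligible A, B, C, D
Layer 24-24: 1 each from A, B, C = 1*3 = 3 chips; eligible A, B, C
Layer 25-34: 10 each from A, B = 10*2 = 20 chips; eligible A, B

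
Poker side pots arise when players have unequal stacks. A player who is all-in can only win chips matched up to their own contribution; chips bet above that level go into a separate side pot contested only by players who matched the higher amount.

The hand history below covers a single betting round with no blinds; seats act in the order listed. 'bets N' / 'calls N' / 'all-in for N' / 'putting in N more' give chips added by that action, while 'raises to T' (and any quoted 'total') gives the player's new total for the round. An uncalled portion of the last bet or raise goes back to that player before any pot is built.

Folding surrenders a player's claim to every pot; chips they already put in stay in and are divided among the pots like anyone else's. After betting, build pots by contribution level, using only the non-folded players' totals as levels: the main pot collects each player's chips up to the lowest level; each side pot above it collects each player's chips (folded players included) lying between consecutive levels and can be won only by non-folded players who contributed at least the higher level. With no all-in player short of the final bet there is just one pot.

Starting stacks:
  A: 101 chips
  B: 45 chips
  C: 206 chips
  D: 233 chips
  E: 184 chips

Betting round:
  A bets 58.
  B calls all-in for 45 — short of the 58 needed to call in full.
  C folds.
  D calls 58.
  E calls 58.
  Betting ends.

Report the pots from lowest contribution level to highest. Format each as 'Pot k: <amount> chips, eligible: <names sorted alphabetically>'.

Contributions: A=58, B=45, D=58, E=58
Folded: C
Pot levels (distinct totals of non-folded players): 45, 58
Layer 1-45: 45 each from A, B, D, E = 45*4 = 180 chips; eligible A, B, D, E
Layer 46-58: 13 each from A, D, E = 13*3 = 39 chips; eligible A, D, E

Pot 1: 180 chips, eligible: A, B, D, E
Pot 2: 39 chips, eligible: A, D, E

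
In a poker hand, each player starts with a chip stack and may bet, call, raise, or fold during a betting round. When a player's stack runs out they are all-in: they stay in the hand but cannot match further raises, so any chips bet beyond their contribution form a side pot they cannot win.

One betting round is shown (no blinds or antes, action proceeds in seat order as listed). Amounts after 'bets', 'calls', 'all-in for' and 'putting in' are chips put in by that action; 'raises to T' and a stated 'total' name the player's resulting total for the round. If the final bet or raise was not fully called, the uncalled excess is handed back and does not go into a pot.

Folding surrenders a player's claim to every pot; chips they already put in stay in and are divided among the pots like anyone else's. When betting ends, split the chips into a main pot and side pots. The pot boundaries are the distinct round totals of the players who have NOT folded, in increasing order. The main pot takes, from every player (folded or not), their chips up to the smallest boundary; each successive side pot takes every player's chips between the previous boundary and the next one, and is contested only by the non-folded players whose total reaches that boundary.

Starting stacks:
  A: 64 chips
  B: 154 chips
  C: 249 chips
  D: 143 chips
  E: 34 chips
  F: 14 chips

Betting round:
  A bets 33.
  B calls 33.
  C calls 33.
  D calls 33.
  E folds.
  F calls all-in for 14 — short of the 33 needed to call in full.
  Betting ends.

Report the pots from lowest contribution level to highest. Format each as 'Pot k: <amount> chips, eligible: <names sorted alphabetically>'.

Contributions: A=33, B=33, C=33, D=33, F=14
Folded: E
Pot levels (distinct totals of non-folded players): 14, 33
Layer 1-14: 14 each from A, B, C, D, F = 14*5 = 70 chips; eligible A, B, C, D, F
Layer 15-33: 19 each from A, B, C, D = 19*4 = 76 chips; eligible A, B, C, D

Pot 1: 70 chips, eligible: A, B, C, D, F
Pot 2: 76 chips, eligible: A, B, C, D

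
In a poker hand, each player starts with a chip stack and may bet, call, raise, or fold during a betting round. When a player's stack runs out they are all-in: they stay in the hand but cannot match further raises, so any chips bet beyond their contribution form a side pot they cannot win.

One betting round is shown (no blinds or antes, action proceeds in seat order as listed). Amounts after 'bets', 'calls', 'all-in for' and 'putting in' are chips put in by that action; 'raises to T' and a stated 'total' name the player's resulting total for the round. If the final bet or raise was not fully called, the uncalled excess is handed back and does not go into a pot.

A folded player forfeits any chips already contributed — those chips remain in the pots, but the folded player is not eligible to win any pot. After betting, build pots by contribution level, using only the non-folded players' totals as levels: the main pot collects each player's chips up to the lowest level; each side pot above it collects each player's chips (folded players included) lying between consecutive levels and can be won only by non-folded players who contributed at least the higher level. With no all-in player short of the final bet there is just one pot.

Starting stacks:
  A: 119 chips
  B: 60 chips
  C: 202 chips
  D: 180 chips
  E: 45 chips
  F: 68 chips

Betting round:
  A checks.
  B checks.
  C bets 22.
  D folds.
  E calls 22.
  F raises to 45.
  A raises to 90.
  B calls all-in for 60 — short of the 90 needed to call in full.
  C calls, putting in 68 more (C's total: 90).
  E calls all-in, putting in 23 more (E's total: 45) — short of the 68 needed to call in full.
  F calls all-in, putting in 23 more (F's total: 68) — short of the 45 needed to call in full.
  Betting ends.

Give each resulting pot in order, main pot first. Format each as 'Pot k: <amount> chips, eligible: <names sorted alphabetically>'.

Pot 1: 225 chips, eligible: A, B, C, E, F
Pot 2: 60 chips, eligible: A, B, C, F
Pot 3: 24 chips, eligible: A, C, F
Pot 4: 44 chips, eligible: A, C

Derivation:
Contributions: A=90, B=60, C=90, E=45, F=68
Folded: D
Pot levels (distinct totals of non-folded players): 45, 60, 68, 90
Layer 1-45: 45 each from A, B, C, E, F = 45*5 = 225 chips; eligible A, B, C, E, F
Layer 46-60: 15 each from A, B, C, F = 15*4 = 60 chips; eligible A, B, C, F
Layer 61-68: 8 each from A, C, F = 8*3 = 24 chips; eligible A, C, F
Layer 69-90: 22 each from A, C = 22*2 = 44 chips; eligible A, C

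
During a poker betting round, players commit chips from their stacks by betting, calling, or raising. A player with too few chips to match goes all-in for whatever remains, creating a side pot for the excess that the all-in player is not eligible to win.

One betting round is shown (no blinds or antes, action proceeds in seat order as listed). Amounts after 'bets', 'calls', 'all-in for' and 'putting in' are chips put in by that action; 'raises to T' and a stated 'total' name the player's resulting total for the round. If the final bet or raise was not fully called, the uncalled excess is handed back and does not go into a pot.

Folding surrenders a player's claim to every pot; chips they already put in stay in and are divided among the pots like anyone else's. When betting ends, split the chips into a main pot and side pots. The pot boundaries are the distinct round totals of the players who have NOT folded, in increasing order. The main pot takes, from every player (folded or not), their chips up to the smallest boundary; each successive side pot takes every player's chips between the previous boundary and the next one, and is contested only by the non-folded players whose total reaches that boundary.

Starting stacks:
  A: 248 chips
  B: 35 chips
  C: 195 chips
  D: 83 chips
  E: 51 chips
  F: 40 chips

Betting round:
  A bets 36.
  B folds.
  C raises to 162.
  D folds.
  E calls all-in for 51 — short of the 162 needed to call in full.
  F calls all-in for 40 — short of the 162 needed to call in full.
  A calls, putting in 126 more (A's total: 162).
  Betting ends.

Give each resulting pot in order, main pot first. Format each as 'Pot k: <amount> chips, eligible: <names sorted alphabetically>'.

Pot 1: 160 chips, eligible: A, C, E, F
Pot 2: 33 chips, eligible: A, C, E
Pot 3: 222 chips, eligible: A, C

Derivation:
Contributions: A=162, C=162, E=51, F=40
Folded: B, D
Pot levels (distinct totals of non-folded players): 40, 51, 162
Layer 1-40: 40 each from A, C, E, F = 40*4 = 160 chips; eligible A, C, E, F
Layer 41-51: 11 each from A, C, E = 11*3 = 33 chips; eligible A, C, E
Layer 52-162: 111 each from A, C = 111*2 = 222 chips; eligible A, C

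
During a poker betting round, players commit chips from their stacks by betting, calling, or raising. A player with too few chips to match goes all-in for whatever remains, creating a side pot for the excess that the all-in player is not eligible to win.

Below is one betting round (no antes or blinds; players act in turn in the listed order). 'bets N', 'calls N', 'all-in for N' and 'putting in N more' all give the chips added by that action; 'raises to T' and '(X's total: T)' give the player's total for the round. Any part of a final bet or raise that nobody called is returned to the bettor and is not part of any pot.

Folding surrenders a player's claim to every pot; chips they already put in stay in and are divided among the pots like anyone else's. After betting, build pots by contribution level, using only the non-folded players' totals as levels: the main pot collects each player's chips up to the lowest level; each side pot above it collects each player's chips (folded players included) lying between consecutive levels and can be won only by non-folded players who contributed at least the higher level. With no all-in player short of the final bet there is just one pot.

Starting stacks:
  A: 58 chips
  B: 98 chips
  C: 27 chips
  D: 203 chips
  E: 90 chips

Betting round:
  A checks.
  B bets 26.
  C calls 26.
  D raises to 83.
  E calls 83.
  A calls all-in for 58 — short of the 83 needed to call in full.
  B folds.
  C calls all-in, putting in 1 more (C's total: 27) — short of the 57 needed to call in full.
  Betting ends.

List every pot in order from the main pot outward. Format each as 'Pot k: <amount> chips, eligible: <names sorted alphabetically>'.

Pot 1: 134 chips, eligible: A, C, D, E
Pot 2: 93 chips, eligible: A, D, E
Pot 3: 50 chips, eligible: D, E

Derivation:
Contributions: A=58, B=26, C=27, D=83, E=83
Folded: B
Pot levels (distinct totals of non-folded players): 27, 58, 83
Layer 1-27: A 27 + B 26 + C 27 + D 27 + E 27 = 134 chips; eligible A, C, D, E
Layer 28-58: 31 each from A, D, E = 31*3 = 93 chips; eligible A, D, E
Layer 59-83: 25 each from D, E = 25*2 = 50 chips; eligible D, E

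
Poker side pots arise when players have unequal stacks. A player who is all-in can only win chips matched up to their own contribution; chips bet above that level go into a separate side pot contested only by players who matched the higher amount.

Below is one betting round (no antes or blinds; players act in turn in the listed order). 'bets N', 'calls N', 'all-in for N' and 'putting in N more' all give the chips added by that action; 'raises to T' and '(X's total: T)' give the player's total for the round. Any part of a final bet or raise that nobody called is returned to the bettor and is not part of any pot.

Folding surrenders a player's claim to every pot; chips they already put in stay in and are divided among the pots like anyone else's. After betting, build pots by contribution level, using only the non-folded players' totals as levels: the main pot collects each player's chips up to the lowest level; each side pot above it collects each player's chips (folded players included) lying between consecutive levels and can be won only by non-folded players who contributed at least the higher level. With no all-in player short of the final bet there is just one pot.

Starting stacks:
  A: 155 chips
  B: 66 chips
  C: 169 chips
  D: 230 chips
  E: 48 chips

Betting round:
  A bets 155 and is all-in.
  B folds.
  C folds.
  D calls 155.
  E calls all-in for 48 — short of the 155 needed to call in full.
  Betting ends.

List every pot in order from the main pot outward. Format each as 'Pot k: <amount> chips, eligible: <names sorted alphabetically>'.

Contributions: A=155, D=155, E=48
Folded: B, C
Pot levels (distinct totals of non-folded players): 48, 155
Layer 1-48: 48 each from A, D, E = 48*3 = 144 chips; eligible A, D, E
Layer 49-155: 107 each from A, D = 107*2 = 214 chips; eligible A, D

Pot 1: 144 chips, eligible: A, D, E
Pot 2: 214 chips, eligible: A, D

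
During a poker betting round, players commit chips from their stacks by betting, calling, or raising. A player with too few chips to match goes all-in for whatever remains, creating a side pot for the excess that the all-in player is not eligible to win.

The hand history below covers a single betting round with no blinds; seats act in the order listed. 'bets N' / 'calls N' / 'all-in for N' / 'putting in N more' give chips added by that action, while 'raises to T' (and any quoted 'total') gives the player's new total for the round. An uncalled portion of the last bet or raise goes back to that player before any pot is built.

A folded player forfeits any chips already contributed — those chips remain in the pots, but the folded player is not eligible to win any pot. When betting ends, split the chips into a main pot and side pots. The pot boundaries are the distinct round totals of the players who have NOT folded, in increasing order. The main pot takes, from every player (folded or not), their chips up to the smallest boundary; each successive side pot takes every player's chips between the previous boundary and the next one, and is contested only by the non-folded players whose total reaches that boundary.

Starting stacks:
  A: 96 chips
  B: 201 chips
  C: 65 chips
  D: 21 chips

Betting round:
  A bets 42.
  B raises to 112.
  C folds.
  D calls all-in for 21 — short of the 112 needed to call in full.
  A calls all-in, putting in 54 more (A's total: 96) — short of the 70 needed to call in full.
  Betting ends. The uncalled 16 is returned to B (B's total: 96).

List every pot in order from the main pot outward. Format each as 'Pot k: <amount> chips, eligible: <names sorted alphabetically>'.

Pot 1: 63 chips, eligible: A, B, D
Pot 2: 150 chips, eligible: A, B

Derivation:
Contributions (after 16 returned to B): A=96, B=96, D=21
Folded: C
Pot levels (distinct totals of non-folded players): 21, 96
Layer 1-21: 21 each from A, B, D = 21*3 = 63 chips; eligible A, B, D
Layer 22-96: 75 each from A, B = 75*2 = 150 chips; eligible A, B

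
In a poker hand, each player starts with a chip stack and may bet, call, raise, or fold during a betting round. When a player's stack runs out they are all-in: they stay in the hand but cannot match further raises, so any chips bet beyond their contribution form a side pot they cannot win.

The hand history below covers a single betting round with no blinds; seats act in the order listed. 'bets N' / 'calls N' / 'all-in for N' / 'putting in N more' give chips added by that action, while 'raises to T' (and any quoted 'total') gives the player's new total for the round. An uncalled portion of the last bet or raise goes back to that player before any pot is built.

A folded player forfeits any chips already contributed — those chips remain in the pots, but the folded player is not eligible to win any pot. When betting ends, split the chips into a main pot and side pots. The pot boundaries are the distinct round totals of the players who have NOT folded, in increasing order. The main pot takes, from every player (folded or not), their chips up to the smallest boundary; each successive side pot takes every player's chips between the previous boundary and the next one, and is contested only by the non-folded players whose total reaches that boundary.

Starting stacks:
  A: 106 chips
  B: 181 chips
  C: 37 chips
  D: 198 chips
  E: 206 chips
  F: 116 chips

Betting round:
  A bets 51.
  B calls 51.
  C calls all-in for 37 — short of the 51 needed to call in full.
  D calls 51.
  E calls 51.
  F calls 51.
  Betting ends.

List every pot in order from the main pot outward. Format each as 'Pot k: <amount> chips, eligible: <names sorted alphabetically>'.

Pot 1: 222 chips, eligible: A, B, C, D, E, F
Pot 2: 70 chips, eligible: A, B, D, E, F

Derivation:
Contributions: A=51, B=51, C=37, D=51, E=51, F=51
Pot levels (distinct totals of non-folded players): 37, 51
Layer 1-37: 37 each from A, B, C, D, E, F = 37*6 = 222 chips; eligible A, B, C, D, E, F
Layer 38-51: 14 each from A, B, D, E, F = 14*5 = 70 chips; eligible A, B, D, E, F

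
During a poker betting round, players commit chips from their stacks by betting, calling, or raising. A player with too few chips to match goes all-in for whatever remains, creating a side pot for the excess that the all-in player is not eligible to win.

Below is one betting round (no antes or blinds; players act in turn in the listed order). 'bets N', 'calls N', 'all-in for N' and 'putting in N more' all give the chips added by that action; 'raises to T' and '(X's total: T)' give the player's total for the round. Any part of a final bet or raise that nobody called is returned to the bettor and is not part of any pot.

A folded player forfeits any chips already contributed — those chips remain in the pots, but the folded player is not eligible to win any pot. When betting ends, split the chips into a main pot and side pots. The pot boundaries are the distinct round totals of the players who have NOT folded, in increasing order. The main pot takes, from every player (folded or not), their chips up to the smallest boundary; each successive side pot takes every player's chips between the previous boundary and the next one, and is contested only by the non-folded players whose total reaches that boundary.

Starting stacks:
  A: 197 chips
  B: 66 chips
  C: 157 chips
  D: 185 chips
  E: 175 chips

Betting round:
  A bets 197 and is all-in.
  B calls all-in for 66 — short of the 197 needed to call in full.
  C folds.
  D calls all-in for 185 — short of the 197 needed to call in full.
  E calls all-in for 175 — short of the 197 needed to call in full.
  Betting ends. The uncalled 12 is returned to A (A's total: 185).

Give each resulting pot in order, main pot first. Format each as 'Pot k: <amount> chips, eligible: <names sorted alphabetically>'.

Pot 1: 264 chips, eligible: A, B, D, E
Pot 2: 327 chips, eligible: A, D, E
Pot 3: 20 chips, eligible: A, D

Derivation:
Contributions (after 12 returned to A): A=185, B=66, D=185, E=175
Folded: C
Pot levels (distinct totals of non-folded players): 66, 175, 185
Layer 1-66: 66 each from A, B, D, E = 66*4 = 264 chips; eligible A, B, D, E
Layer 67-175: 109 each from A, D, E = 109*3 = 327 chips; eligible A, D, E
Layer 176-185: 10 each from A, D = 10*2 = 20 chips; eligible A, D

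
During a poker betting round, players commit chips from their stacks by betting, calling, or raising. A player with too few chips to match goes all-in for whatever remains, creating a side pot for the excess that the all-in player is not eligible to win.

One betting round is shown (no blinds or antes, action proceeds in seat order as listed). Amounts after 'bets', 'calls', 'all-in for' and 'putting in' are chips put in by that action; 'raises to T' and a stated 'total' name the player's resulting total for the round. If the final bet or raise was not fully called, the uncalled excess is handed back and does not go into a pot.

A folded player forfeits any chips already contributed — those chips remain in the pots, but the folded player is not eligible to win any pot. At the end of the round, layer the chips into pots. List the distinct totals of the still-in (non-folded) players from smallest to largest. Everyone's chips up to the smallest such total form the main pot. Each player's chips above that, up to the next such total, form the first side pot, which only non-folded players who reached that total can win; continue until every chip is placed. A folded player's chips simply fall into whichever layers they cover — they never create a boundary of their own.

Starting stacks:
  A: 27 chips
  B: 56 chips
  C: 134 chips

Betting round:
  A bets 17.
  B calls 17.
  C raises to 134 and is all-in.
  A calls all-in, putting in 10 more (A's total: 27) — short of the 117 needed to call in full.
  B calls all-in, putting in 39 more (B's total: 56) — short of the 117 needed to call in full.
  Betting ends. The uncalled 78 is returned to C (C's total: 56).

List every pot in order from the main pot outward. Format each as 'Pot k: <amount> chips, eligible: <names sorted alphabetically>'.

Pot 1: 81 chips, eligible: A, B, C
Pot 2: 58 chips, eligible: B, C

Derivation:
Contributions (after 78 returned to C): A=27, B=56, C=56
Pot levels (distinct totals of non-folded players): 27, 56
Layer 1-27: 27 each from A, B, C = 27*3 = 81 chips; eligible A, B, C
Layer 28-56: 29 each from B, C = 29*2 = 58 chips; eligible B, C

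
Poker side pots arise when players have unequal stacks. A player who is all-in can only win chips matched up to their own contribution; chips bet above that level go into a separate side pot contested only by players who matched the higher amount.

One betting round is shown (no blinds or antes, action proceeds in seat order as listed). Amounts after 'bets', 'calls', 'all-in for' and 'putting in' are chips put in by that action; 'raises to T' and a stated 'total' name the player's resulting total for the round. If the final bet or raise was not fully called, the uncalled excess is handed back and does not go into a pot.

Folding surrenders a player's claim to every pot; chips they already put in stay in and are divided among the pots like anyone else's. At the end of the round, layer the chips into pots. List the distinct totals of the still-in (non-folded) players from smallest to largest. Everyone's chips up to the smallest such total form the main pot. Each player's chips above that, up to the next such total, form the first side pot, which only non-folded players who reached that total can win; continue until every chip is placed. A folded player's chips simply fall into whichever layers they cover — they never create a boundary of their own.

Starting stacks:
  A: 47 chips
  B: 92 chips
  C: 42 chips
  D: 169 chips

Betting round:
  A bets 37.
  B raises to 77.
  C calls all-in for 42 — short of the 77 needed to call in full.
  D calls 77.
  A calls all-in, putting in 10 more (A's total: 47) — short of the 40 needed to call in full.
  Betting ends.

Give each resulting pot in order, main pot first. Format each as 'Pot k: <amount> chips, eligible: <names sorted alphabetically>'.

Contributions: A=47, B=77, C=42, D=77
Pot levels (distinct totals of non-folded players): 42, 47, 77
Layer 1-42: 42 each from A, B, C, D = 42*4 = 168 chips; eligible A, B, C, D
Layer 43-47: 5 each from A, B, D = 5*3 = 15 chips; eligible A, B, D
Layer 48-77: 30 each from B, D = 30*2 = 60 chips; eligible B, D

Pot 1: 168 chips, eligible: A, B, C, D
Pot 2: 15 chips, eligible: A, B, D
Pot 3: 60 chips, eligible: B, D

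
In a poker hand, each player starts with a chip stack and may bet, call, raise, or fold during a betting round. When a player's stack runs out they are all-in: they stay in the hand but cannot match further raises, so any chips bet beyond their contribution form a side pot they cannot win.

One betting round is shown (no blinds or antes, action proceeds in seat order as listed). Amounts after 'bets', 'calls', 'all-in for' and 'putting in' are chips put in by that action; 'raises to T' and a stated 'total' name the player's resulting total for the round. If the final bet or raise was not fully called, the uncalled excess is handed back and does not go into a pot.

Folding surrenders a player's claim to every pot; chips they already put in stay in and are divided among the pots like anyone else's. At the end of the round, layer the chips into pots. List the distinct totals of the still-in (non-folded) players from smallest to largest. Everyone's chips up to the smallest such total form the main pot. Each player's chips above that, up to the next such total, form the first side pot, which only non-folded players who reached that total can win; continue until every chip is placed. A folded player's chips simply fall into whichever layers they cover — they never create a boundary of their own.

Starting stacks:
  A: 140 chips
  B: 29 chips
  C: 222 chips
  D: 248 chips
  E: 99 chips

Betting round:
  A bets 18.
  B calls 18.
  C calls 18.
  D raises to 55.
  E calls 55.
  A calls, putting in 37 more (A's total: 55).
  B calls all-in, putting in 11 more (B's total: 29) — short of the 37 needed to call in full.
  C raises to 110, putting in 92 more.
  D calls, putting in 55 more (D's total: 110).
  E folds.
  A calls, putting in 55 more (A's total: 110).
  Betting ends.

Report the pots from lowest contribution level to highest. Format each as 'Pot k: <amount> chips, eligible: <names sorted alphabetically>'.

Contributions: A=110, B=29, C=110, D=110, E=55
Folded: E
Pot levels (distinct totals of non-folded players): 29, 110
Layer 1-29: 29 each from A, B, C, D, E = 29*5 = 145 chips; eligible A, B, C, D
Layer 30-110: A 81 + C 81 + D 81 + E 26 = 269 chips; eligible A, C, D

Pot 1: 145 chips, eligible: A, B, C, D
Pot 2: 269 chips, eligible: A, C, D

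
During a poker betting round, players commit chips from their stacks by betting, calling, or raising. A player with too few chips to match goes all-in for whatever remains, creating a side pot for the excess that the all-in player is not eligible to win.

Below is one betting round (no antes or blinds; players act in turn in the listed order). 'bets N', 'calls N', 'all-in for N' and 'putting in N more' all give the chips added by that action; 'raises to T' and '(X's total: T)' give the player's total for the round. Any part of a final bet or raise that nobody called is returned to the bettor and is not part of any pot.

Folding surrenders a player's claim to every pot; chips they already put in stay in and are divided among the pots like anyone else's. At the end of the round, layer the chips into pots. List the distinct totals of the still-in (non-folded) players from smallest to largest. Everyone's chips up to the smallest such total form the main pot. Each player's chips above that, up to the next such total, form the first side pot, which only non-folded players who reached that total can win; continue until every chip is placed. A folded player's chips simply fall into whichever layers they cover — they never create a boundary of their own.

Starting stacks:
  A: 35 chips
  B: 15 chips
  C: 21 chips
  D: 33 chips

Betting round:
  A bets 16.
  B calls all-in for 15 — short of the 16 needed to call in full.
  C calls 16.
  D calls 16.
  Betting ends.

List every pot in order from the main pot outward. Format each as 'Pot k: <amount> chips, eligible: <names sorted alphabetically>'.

Contributions: A=16, B=15, C=16, D=16
Pot levels (distinct totals of non-folded players): 15, 16
Layer 1-15: 15 each from A, B, C, D = 15*4 = 60 chips; eligible A, B, C, D
Layer 16-16: 1 each from A, C, D = 1*3 = 3 chips; eligible A, C, D

Pot 1: 60 chips, eligible: A, B, C, D
Pot 2: 3 chips, eligible: A, C, D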